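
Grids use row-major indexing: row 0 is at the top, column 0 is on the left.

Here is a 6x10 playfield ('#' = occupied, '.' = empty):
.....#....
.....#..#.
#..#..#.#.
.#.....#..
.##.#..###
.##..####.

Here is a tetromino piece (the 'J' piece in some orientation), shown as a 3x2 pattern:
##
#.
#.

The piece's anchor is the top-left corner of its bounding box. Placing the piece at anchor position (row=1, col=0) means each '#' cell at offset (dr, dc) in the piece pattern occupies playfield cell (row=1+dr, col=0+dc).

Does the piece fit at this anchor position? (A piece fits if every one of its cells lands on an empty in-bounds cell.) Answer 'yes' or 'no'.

Check each piece cell at anchor (1, 0):
  offset (0,0) -> (1,0): empty -> OK
  offset (0,1) -> (1,1): empty -> OK
  offset (1,0) -> (2,0): occupied ('#') -> FAIL
  offset (2,0) -> (3,0): empty -> OK
All cells valid: no

Answer: no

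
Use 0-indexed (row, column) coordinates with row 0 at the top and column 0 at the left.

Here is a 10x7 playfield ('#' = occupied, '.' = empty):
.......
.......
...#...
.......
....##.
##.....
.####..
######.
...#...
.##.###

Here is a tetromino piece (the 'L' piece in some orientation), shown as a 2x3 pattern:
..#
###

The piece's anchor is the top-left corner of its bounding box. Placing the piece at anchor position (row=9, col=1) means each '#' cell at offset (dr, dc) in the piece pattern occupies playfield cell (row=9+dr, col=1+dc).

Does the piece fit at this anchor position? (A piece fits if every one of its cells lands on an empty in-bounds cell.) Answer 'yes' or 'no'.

Check each piece cell at anchor (9, 1):
  offset (0,2) -> (9,3): empty -> OK
  offset (1,0) -> (10,1): out of bounds -> FAIL
  offset (1,1) -> (10,2): out of bounds -> FAIL
  offset (1,2) -> (10,3): out of bounds -> FAIL
All cells valid: no

Answer: no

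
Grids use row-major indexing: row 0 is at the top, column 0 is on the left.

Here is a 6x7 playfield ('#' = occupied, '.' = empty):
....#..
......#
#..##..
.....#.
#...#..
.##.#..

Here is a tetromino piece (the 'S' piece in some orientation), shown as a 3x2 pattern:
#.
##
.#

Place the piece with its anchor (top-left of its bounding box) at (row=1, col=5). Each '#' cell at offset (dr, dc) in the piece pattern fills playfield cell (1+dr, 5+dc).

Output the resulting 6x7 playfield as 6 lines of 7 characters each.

Answer: ....#..
.....##
#..####
.....##
#...#..
.##.#..

Derivation:
Fill (1+0,5+0) = (1,5)
Fill (1+1,5+0) = (2,5)
Fill (1+1,5+1) = (2,6)
Fill (1+2,5+1) = (3,6)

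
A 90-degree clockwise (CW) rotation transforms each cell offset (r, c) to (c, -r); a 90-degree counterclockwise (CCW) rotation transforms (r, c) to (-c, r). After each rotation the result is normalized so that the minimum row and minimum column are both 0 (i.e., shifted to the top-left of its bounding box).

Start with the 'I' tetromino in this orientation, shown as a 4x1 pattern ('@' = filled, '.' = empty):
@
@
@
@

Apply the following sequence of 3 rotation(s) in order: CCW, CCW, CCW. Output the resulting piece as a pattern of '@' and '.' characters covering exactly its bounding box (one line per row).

Answer: @@@@

Derivation:
Start:
@
@
@
@
After rotation 1 (CCW):
@@@@
After rotation 2 (CCW):
@
@
@
@
After rotation 3 (CCW):
@@@@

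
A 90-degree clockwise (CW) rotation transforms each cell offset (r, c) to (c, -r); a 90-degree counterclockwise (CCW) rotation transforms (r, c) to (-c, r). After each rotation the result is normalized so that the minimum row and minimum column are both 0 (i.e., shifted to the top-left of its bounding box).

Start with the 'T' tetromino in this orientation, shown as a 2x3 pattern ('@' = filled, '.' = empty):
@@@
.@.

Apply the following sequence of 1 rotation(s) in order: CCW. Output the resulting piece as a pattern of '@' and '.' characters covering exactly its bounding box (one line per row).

Answer: @.
@@
@.

Derivation:
Start:
@@@
.@.
After rotation 1 (CCW):
@.
@@
@.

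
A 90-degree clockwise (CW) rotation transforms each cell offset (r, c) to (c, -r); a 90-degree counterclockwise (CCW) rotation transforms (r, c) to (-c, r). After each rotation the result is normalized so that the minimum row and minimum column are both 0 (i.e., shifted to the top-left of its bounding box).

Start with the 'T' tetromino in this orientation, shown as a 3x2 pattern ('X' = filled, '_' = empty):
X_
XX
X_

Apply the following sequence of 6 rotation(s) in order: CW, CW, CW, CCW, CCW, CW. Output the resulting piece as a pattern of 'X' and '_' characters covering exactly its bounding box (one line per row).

Start:
X_
XX
X_
After rotation 1 (CW):
XXX
_X_
After rotation 2 (CW):
_X
XX
_X
After rotation 3 (CW):
_X_
XXX
After rotation 4 (CCW):
_X
XX
_X
After rotation 5 (CCW):
XXX
_X_
After rotation 6 (CW):
_X
XX
_X

Answer: _X
XX
_X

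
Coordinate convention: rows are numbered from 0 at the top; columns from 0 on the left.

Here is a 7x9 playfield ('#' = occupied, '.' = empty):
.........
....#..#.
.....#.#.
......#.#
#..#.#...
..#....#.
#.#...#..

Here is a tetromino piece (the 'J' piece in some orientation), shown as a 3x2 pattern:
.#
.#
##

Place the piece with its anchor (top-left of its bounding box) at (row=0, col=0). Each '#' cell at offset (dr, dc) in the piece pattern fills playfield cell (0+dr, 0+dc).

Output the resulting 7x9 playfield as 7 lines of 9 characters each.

Fill (0+0,0+1) = (0,1)
Fill (0+1,0+1) = (1,1)
Fill (0+2,0+0) = (2,0)
Fill (0+2,0+1) = (2,1)

Answer: .#.......
.#..#..#.
##...#.#.
......#.#
#..#.#...
..#....#.
#.#...#..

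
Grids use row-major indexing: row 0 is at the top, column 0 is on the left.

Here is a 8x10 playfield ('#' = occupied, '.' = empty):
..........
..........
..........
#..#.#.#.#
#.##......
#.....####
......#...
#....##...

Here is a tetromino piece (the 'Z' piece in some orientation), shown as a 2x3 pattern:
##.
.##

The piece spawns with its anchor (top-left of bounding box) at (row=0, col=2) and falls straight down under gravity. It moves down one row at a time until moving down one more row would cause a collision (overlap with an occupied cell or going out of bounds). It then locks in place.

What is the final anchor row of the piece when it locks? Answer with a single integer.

Spawn at (row=0, col=2). Try each row:
  row 0: fits
  row 1: fits
  row 2: blocked -> lock at row 1

Answer: 1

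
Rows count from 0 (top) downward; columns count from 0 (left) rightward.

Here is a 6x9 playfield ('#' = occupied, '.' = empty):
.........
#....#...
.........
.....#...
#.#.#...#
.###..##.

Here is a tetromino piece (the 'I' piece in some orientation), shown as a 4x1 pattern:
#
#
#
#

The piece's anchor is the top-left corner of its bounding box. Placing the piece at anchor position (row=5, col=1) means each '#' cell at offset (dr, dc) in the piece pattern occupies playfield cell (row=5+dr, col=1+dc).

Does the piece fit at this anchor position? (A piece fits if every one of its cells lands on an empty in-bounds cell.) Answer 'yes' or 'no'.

Answer: no

Derivation:
Check each piece cell at anchor (5, 1):
  offset (0,0) -> (5,1): occupied ('#') -> FAIL
  offset (1,0) -> (6,1): out of bounds -> FAIL
  offset (2,0) -> (7,1): out of bounds -> FAIL
  offset (3,0) -> (8,1): out of bounds -> FAIL
All cells valid: no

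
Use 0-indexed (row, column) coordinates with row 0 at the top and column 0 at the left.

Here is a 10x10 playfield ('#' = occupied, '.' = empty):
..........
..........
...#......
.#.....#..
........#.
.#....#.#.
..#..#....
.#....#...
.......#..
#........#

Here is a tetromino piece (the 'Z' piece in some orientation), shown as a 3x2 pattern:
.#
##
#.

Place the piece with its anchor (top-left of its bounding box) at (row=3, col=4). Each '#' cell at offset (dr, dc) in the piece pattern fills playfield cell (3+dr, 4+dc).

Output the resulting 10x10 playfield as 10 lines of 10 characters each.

Fill (3+0,4+1) = (3,5)
Fill (3+1,4+0) = (4,4)
Fill (3+1,4+1) = (4,5)
Fill (3+2,4+0) = (5,4)

Answer: ..........
..........
...#......
.#...#.#..
....##..#.
.#..#.#.#.
..#..#....
.#....#...
.......#..
#........#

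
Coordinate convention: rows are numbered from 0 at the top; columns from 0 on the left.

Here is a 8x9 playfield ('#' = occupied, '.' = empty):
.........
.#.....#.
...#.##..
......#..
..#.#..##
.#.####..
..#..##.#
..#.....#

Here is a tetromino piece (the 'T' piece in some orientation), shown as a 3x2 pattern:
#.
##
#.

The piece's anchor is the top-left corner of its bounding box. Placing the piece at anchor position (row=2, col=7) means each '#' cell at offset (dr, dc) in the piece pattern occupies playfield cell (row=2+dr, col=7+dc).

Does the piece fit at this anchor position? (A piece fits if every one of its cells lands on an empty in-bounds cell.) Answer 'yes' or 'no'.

Check each piece cell at anchor (2, 7):
  offset (0,0) -> (2,7): empty -> OK
  offset (1,0) -> (3,7): empty -> OK
  offset (1,1) -> (3,8): empty -> OK
  offset (2,0) -> (4,7): occupied ('#') -> FAIL
All cells valid: no

Answer: no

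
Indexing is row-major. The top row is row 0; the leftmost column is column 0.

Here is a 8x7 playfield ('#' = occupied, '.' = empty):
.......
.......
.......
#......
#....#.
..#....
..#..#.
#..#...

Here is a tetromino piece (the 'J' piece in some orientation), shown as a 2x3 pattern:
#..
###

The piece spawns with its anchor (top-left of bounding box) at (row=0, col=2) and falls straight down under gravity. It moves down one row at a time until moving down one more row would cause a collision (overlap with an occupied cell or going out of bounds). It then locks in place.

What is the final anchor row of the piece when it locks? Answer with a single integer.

Spawn at (row=0, col=2). Try each row:
  row 0: fits
  row 1: fits
  row 2: fits
  row 3: fits
  row 4: blocked -> lock at row 3

Answer: 3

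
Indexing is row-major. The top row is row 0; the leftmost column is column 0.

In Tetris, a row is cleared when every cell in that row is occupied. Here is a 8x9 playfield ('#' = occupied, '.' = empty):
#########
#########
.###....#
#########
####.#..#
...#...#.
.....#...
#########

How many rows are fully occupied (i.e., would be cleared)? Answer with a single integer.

Check each row:
  row 0: 0 empty cells -> FULL (clear)
  row 1: 0 empty cells -> FULL (clear)
  row 2: 5 empty cells -> not full
  row 3: 0 empty cells -> FULL (clear)
  row 4: 3 empty cells -> not full
  row 5: 7 empty cells -> not full
  row 6: 8 empty cells -> not full
  row 7: 0 empty cells -> FULL (clear)
Total rows cleared: 4

Answer: 4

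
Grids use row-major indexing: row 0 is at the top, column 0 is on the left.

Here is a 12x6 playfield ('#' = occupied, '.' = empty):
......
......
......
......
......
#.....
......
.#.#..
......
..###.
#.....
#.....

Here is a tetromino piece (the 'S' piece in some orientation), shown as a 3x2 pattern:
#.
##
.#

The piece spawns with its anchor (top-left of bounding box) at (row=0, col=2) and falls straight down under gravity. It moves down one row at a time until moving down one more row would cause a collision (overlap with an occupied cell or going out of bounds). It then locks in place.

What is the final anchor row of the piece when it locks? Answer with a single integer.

Answer: 4

Derivation:
Spawn at (row=0, col=2). Try each row:
  row 0: fits
  row 1: fits
  row 2: fits
  row 3: fits
  row 4: fits
  row 5: blocked -> lock at row 4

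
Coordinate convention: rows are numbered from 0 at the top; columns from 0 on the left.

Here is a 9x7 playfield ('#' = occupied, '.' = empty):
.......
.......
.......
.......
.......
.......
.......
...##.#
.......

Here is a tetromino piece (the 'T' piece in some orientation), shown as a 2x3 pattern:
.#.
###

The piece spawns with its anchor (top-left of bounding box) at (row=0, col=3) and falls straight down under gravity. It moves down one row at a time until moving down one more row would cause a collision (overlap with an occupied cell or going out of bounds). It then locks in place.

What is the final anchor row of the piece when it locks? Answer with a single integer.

Answer: 5

Derivation:
Spawn at (row=0, col=3). Try each row:
  row 0: fits
  row 1: fits
  row 2: fits
  row 3: fits
  row 4: fits
  row 5: fits
  row 6: blocked -> lock at row 5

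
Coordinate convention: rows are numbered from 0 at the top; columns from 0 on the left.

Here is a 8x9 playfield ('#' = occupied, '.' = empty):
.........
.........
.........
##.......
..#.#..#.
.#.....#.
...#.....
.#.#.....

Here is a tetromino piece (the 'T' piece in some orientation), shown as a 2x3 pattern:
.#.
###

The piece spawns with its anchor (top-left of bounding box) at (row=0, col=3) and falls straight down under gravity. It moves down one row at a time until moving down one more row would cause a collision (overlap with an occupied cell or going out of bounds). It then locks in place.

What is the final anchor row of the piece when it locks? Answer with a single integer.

Answer: 2

Derivation:
Spawn at (row=0, col=3). Try each row:
  row 0: fits
  row 1: fits
  row 2: fits
  row 3: blocked -> lock at row 2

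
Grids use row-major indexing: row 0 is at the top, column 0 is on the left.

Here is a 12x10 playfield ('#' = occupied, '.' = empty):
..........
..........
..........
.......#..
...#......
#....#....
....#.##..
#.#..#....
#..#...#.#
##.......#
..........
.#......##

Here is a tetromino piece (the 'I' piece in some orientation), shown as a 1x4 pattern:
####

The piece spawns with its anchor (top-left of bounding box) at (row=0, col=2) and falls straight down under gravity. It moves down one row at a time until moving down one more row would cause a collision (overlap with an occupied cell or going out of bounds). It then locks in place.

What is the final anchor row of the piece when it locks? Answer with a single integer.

Answer: 3

Derivation:
Spawn at (row=0, col=2). Try each row:
  row 0: fits
  row 1: fits
  row 2: fits
  row 3: fits
  row 4: blocked -> lock at row 3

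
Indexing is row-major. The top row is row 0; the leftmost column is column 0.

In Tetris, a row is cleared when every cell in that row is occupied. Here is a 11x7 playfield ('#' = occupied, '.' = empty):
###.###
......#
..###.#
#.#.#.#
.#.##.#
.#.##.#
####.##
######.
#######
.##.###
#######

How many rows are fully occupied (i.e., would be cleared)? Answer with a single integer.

Check each row:
  row 0: 1 empty cell -> not full
  row 1: 6 empty cells -> not full
  row 2: 3 empty cells -> not full
  row 3: 3 empty cells -> not full
  row 4: 3 empty cells -> not full
  row 5: 3 empty cells -> not full
  row 6: 1 empty cell -> not full
  row 7: 1 empty cell -> not full
  row 8: 0 empty cells -> FULL (clear)
  row 9: 2 empty cells -> not full
  row 10: 0 empty cells -> FULL (clear)
Total rows cleared: 2

Answer: 2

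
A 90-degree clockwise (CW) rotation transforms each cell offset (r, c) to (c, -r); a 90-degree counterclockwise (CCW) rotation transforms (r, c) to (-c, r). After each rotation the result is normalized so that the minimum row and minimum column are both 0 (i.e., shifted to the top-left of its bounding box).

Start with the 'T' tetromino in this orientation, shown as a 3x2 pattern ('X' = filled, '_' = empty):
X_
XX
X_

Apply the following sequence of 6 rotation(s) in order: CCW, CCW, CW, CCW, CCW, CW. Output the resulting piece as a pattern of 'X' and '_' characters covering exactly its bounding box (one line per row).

Start:
X_
XX
X_
After rotation 1 (CCW):
_X_
XXX
After rotation 2 (CCW):
_X
XX
_X
After rotation 3 (CW):
_X_
XXX
After rotation 4 (CCW):
_X
XX
_X
After rotation 5 (CCW):
XXX
_X_
After rotation 6 (CW):
_X
XX
_X

Answer: _X
XX
_X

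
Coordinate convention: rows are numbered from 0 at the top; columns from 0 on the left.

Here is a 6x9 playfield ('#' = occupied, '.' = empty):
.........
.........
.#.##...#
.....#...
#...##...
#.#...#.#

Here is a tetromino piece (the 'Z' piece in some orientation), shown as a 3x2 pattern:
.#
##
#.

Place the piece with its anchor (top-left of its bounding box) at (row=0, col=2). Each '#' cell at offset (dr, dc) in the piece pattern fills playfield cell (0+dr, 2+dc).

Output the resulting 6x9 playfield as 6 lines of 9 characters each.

Answer: ...#.....
..##.....
.####...#
.....#...
#...##...
#.#...#.#

Derivation:
Fill (0+0,2+1) = (0,3)
Fill (0+1,2+0) = (1,2)
Fill (0+1,2+1) = (1,3)
Fill (0+2,2+0) = (2,2)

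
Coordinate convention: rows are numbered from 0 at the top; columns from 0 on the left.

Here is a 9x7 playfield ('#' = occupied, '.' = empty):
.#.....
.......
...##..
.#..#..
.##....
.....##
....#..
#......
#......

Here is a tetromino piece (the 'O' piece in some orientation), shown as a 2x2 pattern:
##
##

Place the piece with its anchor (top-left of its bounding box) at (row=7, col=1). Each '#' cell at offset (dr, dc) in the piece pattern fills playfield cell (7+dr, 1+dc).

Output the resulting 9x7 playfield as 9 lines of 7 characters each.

Answer: .#.....
.......
...##..
.#..#..
.##....
.....##
....#..
###....
###....

Derivation:
Fill (7+0,1+0) = (7,1)
Fill (7+0,1+1) = (7,2)
Fill (7+1,1+0) = (8,1)
Fill (7+1,1+1) = (8,2)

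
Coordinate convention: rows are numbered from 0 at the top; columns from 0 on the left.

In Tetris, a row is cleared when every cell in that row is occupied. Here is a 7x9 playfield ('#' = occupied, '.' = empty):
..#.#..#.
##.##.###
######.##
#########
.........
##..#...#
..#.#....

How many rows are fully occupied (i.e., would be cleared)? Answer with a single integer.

Answer: 1

Derivation:
Check each row:
  row 0: 6 empty cells -> not full
  row 1: 2 empty cells -> not full
  row 2: 1 empty cell -> not full
  row 3: 0 empty cells -> FULL (clear)
  row 4: 9 empty cells -> not full
  row 5: 5 empty cells -> not full
  row 6: 7 empty cells -> not full
Total rows cleared: 1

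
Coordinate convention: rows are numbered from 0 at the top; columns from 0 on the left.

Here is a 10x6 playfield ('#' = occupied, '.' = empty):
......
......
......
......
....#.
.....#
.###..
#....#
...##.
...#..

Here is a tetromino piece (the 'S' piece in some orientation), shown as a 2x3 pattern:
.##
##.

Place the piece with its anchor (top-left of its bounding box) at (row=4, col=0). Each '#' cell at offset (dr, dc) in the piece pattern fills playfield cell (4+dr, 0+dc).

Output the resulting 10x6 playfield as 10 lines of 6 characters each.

Answer: ......
......
......
......
.##.#.
##...#
.###..
#....#
...##.
...#..

Derivation:
Fill (4+0,0+1) = (4,1)
Fill (4+0,0+2) = (4,2)
Fill (4+1,0+0) = (5,0)
Fill (4+1,0+1) = (5,1)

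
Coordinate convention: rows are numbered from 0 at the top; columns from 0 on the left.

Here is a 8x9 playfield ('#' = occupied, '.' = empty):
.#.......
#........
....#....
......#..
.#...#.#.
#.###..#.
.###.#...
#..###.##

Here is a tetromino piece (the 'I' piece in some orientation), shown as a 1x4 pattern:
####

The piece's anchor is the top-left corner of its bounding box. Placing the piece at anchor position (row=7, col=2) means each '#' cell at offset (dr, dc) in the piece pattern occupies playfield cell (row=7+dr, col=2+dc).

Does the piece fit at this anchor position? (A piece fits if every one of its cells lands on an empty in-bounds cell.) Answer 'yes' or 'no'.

Check each piece cell at anchor (7, 2):
  offset (0,0) -> (7,2): empty -> OK
  offset (0,1) -> (7,3): occupied ('#') -> FAIL
  offset (0,2) -> (7,4): occupied ('#') -> FAIL
  offset (0,3) -> (7,5): occupied ('#') -> FAIL
All cells valid: no

Answer: no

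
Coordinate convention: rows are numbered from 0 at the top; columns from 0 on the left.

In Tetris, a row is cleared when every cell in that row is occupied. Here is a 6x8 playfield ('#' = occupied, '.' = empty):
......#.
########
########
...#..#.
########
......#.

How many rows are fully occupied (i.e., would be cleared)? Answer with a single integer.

Check each row:
  row 0: 7 empty cells -> not full
  row 1: 0 empty cells -> FULL (clear)
  row 2: 0 empty cells -> FULL (clear)
  row 3: 6 empty cells -> not full
  row 4: 0 empty cells -> FULL (clear)
  row 5: 7 empty cells -> not full
Total rows cleared: 3

Answer: 3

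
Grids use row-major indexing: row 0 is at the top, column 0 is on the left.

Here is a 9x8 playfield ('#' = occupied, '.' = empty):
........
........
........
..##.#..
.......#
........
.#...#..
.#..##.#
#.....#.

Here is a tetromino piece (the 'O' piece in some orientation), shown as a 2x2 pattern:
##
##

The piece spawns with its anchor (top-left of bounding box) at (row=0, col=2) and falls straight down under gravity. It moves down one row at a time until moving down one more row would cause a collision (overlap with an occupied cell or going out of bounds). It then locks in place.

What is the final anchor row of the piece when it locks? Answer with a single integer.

Answer: 1

Derivation:
Spawn at (row=0, col=2). Try each row:
  row 0: fits
  row 1: fits
  row 2: blocked -> lock at row 1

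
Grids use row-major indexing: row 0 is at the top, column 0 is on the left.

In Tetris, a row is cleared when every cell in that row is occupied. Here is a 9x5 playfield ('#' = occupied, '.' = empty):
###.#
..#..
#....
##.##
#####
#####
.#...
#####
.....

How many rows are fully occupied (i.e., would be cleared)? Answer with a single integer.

Answer: 3

Derivation:
Check each row:
  row 0: 1 empty cell -> not full
  row 1: 4 empty cells -> not full
  row 2: 4 empty cells -> not full
  row 3: 1 empty cell -> not full
  row 4: 0 empty cells -> FULL (clear)
  row 5: 0 empty cells -> FULL (clear)
  row 6: 4 empty cells -> not full
  row 7: 0 empty cells -> FULL (clear)
  row 8: 5 empty cells -> not full
Total rows cleared: 3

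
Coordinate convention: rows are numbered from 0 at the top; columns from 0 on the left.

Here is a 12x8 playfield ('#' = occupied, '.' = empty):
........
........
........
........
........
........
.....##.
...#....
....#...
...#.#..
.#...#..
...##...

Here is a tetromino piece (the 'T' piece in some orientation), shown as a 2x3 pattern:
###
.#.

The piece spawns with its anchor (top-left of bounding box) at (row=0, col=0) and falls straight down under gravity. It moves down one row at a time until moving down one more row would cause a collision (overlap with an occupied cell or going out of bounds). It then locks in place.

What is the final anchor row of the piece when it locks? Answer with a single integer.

Answer: 8

Derivation:
Spawn at (row=0, col=0). Try each row:
  row 0: fits
  row 1: fits
  row 2: fits
  row 3: fits
  row 4: fits
  row 5: fits
  row 6: fits
  row 7: fits
  row 8: fits
  row 9: blocked -> lock at row 8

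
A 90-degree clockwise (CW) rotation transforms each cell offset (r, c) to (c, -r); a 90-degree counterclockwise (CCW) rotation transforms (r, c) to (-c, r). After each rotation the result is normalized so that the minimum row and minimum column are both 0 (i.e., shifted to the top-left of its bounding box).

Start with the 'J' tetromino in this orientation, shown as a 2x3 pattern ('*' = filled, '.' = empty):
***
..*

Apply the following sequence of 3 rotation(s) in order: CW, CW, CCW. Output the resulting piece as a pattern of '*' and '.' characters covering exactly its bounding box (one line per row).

Answer: .*
.*
**

Derivation:
Start:
***
..*
After rotation 1 (CW):
.*
.*
**
After rotation 2 (CW):
*..
***
After rotation 3 (CCW):
.*
.*
**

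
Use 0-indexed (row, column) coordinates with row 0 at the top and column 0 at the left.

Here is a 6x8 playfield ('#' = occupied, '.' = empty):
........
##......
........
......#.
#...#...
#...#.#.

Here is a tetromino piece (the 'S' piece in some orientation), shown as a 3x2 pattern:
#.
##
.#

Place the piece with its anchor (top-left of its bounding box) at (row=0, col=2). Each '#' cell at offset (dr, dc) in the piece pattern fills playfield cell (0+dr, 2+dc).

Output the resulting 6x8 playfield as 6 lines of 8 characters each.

Fill (0+0,2+0) = (0,2)
Fill (0+1,2+0) = (1,2)
Fill (0+1,2+1) = (1,3)
Fill (0+2,2+1) = (2,3)

Answer: ..#.....
####....
...#....
......#.
#...#...
#...#.#.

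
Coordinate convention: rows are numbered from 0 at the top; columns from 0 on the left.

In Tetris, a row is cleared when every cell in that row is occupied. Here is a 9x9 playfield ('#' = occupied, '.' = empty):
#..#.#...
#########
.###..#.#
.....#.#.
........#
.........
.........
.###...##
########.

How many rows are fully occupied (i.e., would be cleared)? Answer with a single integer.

Check each row:
  row 0: 6 empty cells -> not full
  row 1: 0 empty cells -> FULL (clear)
  row 2: 4 empty cells -> not full
  row 3: 7 empty cells -> not full
  row 4: 8 empty cells -> not full
  row 5: 9 empty cells -> not full
  row 6: 9 empty cells -> not full
  row 7: 4 empty cells -> not full
  row 8: 1 empty cell -> not full
Total rows cleared: 1

Answer: 1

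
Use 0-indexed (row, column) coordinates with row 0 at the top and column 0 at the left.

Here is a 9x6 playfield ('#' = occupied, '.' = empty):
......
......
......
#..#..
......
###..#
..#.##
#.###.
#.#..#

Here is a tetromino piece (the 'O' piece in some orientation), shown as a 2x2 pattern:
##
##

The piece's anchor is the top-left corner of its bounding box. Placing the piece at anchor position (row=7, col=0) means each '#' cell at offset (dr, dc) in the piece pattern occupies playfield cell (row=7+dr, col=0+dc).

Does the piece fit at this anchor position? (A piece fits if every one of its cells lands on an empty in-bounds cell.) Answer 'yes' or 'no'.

Answer: no

Derivation:
Check each piece cell at anchor (7, 0):
  offset (0,0) -> (7,0): occupied ('#') -> FAIL
  offset (0,1) -> (7,1): empty -> OK
  offset (1,0) -> (8,0): occupied ('#') -> FAIL
  offset (1,1) -> (8,1): empty -> OK
All cells valid: no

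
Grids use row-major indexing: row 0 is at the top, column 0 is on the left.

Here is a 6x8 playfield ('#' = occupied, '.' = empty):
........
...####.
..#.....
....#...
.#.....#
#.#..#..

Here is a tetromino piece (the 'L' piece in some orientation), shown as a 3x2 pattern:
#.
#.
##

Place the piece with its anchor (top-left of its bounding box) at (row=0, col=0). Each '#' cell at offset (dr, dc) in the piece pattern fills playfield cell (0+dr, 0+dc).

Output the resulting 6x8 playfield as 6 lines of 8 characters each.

Fill (0+0,0+0) = (0,0)
Fill (0+1,0+0) = (1,0)
Fill (0+2,0+0) = (2,0)
Fill (0+2,0+1) = (2,1)

Answer: #.......
#..####.
###.....
....#...
.#.....#
#.#..#..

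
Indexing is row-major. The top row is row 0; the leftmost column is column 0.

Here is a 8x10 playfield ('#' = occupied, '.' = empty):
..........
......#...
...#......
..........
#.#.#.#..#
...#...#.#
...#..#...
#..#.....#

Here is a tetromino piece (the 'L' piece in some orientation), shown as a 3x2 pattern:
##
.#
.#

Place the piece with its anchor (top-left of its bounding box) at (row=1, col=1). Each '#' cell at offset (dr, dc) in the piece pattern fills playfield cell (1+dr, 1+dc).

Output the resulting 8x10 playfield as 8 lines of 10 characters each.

Fill (1+0,1+0) = (1,1)
Fill (1+0,1+1) = (1,2)
Fill (1+1,1+1) = (2,2)
Fill (1+2,1+1) = (3,2)

Answer: ..........
.##...#...
..##......
..#.......
#.#.#.#..#
...#...#.#
...#..#...
#..#.....#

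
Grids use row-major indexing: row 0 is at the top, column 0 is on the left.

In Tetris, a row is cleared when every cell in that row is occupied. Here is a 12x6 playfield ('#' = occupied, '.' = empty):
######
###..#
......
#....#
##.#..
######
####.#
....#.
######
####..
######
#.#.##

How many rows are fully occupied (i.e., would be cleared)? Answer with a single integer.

Check each row:
  row 0: 0 empty cells -> FULL (clear)
  row 1: 2 empty cells -> not full
  row 2: 6 empty cells -> not full
  row 3: 4 empty cells -> not full
  row 4: 3 empty cells -> not full
  row 5: 0 empty cells -> FULL (clear)
  row 6: 1 empty cell -> not full
  row 7: 5 empty cells -> not full
  row 8: 0 empty cells -> FULL (clear)
  row 9: 2 empty cells -> not full
  row 10: 0 empty cells -> FULL (clear)
  row 11: 2 empty cells -> not full
Total rows cleared: 4

Answer: 4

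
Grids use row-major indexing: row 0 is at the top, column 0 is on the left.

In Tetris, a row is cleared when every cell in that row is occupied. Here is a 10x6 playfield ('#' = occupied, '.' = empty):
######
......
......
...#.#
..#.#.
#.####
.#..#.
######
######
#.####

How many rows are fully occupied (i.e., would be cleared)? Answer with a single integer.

Check each row:
  row 0: 0 empty cells -> FULL (clear)
  row 1: 6 empty cells -> not full
  row 2: 6 empty cells -> not full
  row 3: 4 empty cells -> not full
  row 4: 4 empty cells -> not full
  row 5: 1 empty cell -> not full
  row 6: 4 empty cells -> not full
  row 7: 0 empty cells -> FULL (clear)
  row 8: 0 empty cells -> FULL (clear)
  row 9: 1 empty cell -> not full
Total rows cleared: 3

Answer: 3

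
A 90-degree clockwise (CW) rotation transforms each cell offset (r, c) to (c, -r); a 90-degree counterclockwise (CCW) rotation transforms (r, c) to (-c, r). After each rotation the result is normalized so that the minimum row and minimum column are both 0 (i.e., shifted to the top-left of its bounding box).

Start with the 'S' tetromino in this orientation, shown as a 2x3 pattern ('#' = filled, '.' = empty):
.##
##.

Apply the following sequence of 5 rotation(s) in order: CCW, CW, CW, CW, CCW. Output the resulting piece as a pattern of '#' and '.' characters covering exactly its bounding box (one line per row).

Answer: #.
##
.#

Derivation:
Start:
.##
##.
After rotation 1 (CCW):
#.
##
.#
After rotation 2 (CW):
.##
##.
After rotation 3 (CW):
#.
##
.#
After rotation 4 (CW):
.##
##.
After rotation 5 (CCW):
#.
##
.#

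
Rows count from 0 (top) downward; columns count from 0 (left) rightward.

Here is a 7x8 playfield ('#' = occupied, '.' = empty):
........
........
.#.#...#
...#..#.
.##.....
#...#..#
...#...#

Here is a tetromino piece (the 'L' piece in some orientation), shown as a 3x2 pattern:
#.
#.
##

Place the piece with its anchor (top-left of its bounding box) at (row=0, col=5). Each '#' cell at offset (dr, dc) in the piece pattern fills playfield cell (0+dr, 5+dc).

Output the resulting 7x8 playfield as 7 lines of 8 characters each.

Answer: .....#..
.....#..
.#.#.###
...#..#.
.##.....
#...#..#
...#...#

Derivation:
Fill (0+0,5+0) = (0,5)
Fill (0+1,5+0) = (1,5)
Fill (0+2,5+0) = (2,5)
Fill (0+2,5+1) = (2,6)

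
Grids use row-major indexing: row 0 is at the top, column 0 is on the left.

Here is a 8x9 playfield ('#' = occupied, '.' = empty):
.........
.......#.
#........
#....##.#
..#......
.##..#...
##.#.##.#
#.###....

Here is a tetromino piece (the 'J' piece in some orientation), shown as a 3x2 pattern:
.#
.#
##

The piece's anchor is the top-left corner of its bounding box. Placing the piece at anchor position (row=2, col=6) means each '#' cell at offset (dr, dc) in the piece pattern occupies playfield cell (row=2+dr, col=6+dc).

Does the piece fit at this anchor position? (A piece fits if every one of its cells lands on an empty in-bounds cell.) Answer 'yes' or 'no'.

Answer: yes

Derivation:
Check each piece cell at anchor (2, 6):
  offset (0,1) -> (2,7): empty -> OK
  offset (1,1) -> (3,7): empty -> OK
  offset (2,0) -> (4,6): empty -> OK
  offset (2,1) -> (4,7): empty -> OK
All cells valid: yes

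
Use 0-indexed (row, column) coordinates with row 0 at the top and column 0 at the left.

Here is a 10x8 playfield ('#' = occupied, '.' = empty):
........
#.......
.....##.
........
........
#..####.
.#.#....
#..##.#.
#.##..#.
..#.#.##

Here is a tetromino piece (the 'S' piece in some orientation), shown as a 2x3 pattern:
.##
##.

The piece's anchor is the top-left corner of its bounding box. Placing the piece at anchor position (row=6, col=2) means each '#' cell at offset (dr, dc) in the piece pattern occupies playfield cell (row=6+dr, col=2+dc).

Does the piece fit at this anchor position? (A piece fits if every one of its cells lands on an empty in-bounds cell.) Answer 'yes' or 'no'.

Answer: no

Derivation:
Check each piece cell at anchor (6, 2):
  offset (0,1) -> (6,3): occupied ('#') -> FAIL
  offset (0,2) -> (6,4): empty -> OK
  offset (1,0) -> (7,2): empty -> OK
  offset (1,1) -> (7,3): occupied ('#') -> FAIL
All cells valid: no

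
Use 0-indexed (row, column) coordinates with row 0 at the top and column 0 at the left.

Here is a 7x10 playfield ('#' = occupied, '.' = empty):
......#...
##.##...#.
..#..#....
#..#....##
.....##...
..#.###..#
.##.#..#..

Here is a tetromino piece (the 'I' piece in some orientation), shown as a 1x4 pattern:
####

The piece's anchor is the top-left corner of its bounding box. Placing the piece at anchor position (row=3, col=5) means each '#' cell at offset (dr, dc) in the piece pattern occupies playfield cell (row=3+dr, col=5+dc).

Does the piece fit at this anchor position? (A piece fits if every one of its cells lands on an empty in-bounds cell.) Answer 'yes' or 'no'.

Answer: no

Derivation:
Check each piece cell at anchor (3, 5):
  offset (0,0) -> (3,5): empty -> OK
  offset (0,1) -> (3,6): empty -> OK
  offset (0,2) -> (3,7): empty -> OK
  offset (0,3) -> (3,8): occupied ('#') -> FAIL
All cells valid: no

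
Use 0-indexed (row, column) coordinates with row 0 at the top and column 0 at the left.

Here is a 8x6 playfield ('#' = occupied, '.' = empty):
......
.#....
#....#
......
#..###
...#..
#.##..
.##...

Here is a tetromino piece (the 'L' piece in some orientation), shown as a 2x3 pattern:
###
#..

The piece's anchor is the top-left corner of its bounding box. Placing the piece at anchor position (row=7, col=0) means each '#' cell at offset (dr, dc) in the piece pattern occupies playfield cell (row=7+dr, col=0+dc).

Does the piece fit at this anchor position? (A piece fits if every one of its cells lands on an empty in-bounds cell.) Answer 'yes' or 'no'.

Check each piece cell at anchor (7, 0):
  offset (0,0) -> (7,0): empty -> OK
  offset (0,1) -> (7,1): occupied ('#') -> FAIL
  offset (0,2) -> (7,2): occupied ('#') -> FAIL
  offset (1,0) -> (8,0): out of bounds -> FAIL
All cells valid: no

Answer: no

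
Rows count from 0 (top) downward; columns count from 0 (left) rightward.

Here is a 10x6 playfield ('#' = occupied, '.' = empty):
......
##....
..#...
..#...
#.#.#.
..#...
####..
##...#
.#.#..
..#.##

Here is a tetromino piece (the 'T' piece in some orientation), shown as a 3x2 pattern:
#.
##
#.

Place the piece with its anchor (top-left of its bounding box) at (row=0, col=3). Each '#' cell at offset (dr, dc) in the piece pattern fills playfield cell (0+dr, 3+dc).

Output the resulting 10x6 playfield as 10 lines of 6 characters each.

Answer: ...#..
##.##.
..##..
..#...
#.#.#.
..#...
####..
##...#
.#.#..
..#.##

Derivation:
Fill (0+0,3+0) = (0,3)
Fill (0+1,3+0) = (1,3)
Fill (0+1,3+1) = (1,4)
Fill (0+2,3+0) = (2,3)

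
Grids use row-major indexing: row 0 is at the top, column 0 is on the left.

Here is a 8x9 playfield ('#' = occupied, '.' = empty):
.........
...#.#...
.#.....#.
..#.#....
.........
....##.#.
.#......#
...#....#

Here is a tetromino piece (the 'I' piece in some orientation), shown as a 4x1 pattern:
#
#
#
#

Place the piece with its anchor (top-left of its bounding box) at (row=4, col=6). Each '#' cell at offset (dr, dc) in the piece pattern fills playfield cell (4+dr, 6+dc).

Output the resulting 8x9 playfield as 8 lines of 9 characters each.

Answer: .........
...#.#...
.#.....#.
..#.#....
......#..
....####.
.#....#.#
...#..#.#

Derivation:
Fill (4+0,6+0) = (4,6)
Fill (4+1,6+0) = (5,6)
Fill (4+2,6+0) = (6,6)
Fill (4+3,6+0) = (7,6)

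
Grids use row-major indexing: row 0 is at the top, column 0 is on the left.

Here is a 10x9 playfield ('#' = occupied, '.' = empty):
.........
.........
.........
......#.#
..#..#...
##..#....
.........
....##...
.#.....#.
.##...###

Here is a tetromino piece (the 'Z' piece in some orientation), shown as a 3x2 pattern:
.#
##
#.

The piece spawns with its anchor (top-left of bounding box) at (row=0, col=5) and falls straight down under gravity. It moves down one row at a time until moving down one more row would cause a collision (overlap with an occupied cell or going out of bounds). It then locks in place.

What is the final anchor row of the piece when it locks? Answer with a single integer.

Answer: 1

Derivation:
Spawn at (row=0, col=5). Try each row:
  row 0: fits
  row 1: fits
  row 2: blocked -> lock at row 1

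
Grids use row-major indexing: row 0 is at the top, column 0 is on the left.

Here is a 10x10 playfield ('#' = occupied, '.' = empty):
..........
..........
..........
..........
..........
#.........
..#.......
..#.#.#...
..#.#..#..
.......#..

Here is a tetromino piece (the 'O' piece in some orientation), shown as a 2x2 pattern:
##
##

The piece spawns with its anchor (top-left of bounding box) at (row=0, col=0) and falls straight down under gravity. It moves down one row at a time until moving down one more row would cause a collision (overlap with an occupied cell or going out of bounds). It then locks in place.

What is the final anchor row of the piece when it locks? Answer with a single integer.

Answer: 3

Derivation:
Spawn at (row=0, col=0). Try each row:
  row 0: fits
  row 1: fits
  row 2: fits
  row 3: fits
  row 4: blocked -> lock at row 3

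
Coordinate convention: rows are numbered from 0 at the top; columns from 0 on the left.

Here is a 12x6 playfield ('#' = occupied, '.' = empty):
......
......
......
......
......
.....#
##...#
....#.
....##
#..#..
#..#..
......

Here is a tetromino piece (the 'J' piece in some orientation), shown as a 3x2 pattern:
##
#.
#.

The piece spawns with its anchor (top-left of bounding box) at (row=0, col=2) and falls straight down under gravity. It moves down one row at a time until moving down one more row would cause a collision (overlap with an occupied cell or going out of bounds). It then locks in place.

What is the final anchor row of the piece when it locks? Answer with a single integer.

Answer: 8

Derivation:
Spawn at (row=0, col=2). Try each row:
  row 0: fits
  row 1: fits
  row 2: fits
  row 3: fits
  row 4: fits
  row 5: fits
  row 6: fits
  row 7: fits
  row 8: fits
  row 9: blocked -> lock at row 8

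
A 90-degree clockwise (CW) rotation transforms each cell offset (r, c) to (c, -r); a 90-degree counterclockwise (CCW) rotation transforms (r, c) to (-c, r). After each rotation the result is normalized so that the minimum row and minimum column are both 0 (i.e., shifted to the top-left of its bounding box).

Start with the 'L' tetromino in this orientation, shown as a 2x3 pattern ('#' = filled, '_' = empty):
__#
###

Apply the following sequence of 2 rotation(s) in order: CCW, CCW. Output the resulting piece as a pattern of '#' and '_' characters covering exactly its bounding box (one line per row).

Start:
__#
###
After rotation 1 (CCW):
##
_#
_#
After rotation 2 (CCW):
###
#__

Answer: ###
#__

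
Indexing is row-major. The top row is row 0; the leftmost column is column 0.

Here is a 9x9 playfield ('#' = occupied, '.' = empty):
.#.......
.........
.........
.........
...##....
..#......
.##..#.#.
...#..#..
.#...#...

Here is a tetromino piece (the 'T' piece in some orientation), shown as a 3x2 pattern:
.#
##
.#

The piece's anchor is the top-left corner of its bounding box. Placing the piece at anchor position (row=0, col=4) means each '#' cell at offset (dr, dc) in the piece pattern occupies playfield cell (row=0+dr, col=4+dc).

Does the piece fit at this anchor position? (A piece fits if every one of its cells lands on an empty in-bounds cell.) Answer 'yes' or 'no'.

Check each piece cell at anchor (0, 4):
  offset (0,1) -> (0,5): empty -> OK
  offset (1,0) -> (1,4): empty -> OK
  offset (1,1) -> (1,5): empty -> OK
  offset (2,1) -> (2,5): empty -> OK
All cells valid: yes

Answer: yes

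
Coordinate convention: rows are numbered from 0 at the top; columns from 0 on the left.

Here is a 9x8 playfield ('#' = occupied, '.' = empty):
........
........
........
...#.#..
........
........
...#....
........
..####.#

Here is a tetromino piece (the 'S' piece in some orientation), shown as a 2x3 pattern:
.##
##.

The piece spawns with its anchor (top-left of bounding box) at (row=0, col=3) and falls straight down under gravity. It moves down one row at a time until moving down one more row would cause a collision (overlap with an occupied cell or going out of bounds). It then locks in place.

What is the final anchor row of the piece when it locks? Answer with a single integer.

Spawn at (row=0, col=3). Try each row:
  row 0: fits
  row 1: fits
  row 2: blocked -> lock at row 1

Answer: 1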